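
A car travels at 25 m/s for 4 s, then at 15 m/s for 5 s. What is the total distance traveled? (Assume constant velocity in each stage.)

d₁ = v₁t₁ = 25 × 4 = 100 m
d₂ = v₂t₂ = 15 × 5 = 75 m
d_total = 100 + 75 = 175 m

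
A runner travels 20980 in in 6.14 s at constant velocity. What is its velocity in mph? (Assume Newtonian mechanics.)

d = 20980 in × 0.0254 = 532.892 m
v = d / t = 532.892 / 6.14 = 86.7902 m/s
v = 86.7902 m/s / 0.44704 = 194.1 mph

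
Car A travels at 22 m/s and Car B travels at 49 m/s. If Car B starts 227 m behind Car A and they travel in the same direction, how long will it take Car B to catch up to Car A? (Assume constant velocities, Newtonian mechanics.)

Relative speed: v_rel = 49 - 22 = 27 m/s
Time to catch: t = d₀/v_rel = 227/27 = 8.41 s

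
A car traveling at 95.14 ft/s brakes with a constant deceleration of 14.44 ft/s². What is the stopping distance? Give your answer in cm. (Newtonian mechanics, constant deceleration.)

v₀ = 95.14 ft/s × 0.3048 = 28.9987 m/s
a = 14.44 ft/s² × 0.3048 = 4.40131 m/s²
d = v₀² / (2a) = 28.9987² / (2 × 4.40131) = 840.925 / 8.80262 = 95.5312 m
d = 95.5312 m / 0.01 = 9553 cm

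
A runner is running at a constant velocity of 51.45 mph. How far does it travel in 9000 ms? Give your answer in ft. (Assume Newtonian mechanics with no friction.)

v = 51.45 mph × 0.44704 = 23.0002 m/s
t = 9000 ms × 0.001 = 9.0 s
d = v × t = 23.0002 × 9.0 = 207.002 m
d = 207.002 m / 0.3048 = 679.1 ft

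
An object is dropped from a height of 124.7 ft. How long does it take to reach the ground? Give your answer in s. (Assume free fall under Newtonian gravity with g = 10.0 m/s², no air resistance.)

h = 124.7 ft × 0.3048 = 38.0086 m
t = √(2h/g) = √(2 × 38.0086 / 10.0) = 2.757 s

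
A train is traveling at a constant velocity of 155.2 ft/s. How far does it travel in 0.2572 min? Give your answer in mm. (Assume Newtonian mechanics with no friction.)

v = 155.2 ft/s × 0.3048 = 47.305 m/s
t = 0.2572 min × 60.0 = 15.432 s
d = v × t = 47.305 × 15.432 = 730.011 m
d = 730.011 m / 0.001 = 730000 mm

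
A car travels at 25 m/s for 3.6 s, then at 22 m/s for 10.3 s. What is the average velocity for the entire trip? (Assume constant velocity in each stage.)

d₁ = v₁t₁ = 25 × 3.6 = 90.0 m
d₂ = v₂t₂ = 22 × 10.3 = 226.6 m
d_total = 316.6 m, t_total = 13.9 s
v_avg = d_total/t_total = 316.6/13.9 = 22.78 m/s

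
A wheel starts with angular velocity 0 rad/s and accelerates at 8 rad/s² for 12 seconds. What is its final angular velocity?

ω = ω₀ + αt = 0 + 8 × 12 = 96 rad/s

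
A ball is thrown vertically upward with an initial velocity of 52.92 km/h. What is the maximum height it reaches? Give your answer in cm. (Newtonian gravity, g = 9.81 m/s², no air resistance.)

v₀ = 52.92 km/h × 0.2777777777777778 = 14.7 m/s
h_max = v₀² / (2g) = 14.7² / (2 × 9.81) = 216.09 / 19.62 = 11.0138 m
h_max = 11.0138 m / 0.01 = 1101 cm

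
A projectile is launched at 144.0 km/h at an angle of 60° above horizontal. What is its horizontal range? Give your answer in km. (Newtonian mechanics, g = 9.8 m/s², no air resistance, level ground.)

v₀ = 144.0 km/h × 0.2777777777777778 = 40.0 m/s
R = v₀² × sin(2θ) / g = 40.0² × sin(2 × 60°) / 9.8 = 1600.0 × 0.866025 / 9.8 = 141.392 m
R = 141.392 m / 1000.0 = 0.1414 km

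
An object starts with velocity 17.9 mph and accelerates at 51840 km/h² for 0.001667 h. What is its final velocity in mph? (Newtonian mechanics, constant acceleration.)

v₀ = 17.9 mph × 0.44704 = 8.00202 m/s
a = 51840 km/h² × 7.716049382716049e-05 = 4.0 m/s²
t = 0.001667 h × 3600.0 = 6.0012 s
v = v₀ + a × t = 8.00202 + 4.0 × 6.0012 = 32.0068 m/s
v = 32.0068 m/s / 0.44704 = 71.6 mph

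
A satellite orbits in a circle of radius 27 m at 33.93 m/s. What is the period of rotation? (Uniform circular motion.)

T = 2πr/v = 2π×27/33.93 = 5.0 s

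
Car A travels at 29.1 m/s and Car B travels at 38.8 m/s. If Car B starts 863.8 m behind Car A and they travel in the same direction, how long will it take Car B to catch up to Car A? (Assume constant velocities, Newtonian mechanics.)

Relative speed: v_rel = 38.8 - 29.1 = 9.7 m/s
Time to catch: t = d₀/v_rel = 863.8/9.7 = 89.05 s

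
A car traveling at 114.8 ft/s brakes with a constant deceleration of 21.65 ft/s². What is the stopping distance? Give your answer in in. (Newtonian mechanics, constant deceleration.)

v₀ = 114.8 ft/s × 0.3048 = 34.991 m/s
a = 21.65 ft/s² × 0.3048 = 6.59892 m/s²
d = v₀² / (2a) = 34.991² / (2 × 6.59892) = 1224.37 / 13.1978 = 92.7708 m
d = 92.7708 m / 0.0254 = 3652 in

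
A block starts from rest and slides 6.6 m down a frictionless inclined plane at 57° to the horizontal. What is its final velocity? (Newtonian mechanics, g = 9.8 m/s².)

a = g sin(θ) = 9.8 × sin(57°) = 8.219 m/s²
v = √(2ad) = √(2 × 8.219 × 6.6) = 10.42 m/s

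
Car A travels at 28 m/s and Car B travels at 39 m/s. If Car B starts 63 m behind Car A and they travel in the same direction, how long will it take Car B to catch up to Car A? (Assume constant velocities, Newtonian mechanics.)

Relative speed: v_rel = 39 - 28 = 11 m/s
Time to catch: t = d₀/v_rel = 63/11 = 5.73 s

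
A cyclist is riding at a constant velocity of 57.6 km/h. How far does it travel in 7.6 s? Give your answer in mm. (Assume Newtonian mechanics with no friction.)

v = 57.6 km/h × 0.2777777777777778 = 16.0 m/s
d = v × t = 16.0 × 7.6 = 121.6 m
d = 121.6 m / 0.001 = 121600 mm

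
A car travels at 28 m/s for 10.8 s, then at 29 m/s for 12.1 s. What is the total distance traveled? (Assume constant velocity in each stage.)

d₁ = v₁t₁ = 28 × 10.8 = 302.4 m
d₂ = v₂t₂ = 29 × 12.1 = 350.9 m
d_total = 302.4 + 350.9 = 653.3 m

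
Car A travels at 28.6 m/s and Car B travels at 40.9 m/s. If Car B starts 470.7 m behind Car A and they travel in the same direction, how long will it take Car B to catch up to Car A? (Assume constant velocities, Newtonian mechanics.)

Relative speed: v_rel = 40.9 - 28.6 = 12.3 m/s
Time to catch: t = d₀/v_rel = 470.7/12.3 = 38.27 s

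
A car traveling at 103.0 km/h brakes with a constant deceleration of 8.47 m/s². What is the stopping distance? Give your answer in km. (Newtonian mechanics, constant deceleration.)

v₀ = 103.0 km/h × 0.2777777777777778 = 28.6111 m/s
d = v₀² / (2a) = 28.6111² / (2 × 8.47) = 818.595 / 16.94 = 48.3232 m
d = 48.3232 m / 1000.0 = 0.04832 km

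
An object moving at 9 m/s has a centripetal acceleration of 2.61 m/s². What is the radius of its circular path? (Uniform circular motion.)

r = v²/a_c = 9²/2.61 = 31.03 m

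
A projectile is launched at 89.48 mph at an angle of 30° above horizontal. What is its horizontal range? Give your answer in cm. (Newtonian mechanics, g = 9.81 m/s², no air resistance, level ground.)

v₀ = 89.48 mph × 0.44704 = 40.0011 m/s
R = v₀² × sin(2θ) / g = 40.0011² × sin(2 × 30°) / 9.81 = 1600.09 × 0.866025 / 9.81 = 141.256 m
R = 141.256 m / 0.01 = 14130 cm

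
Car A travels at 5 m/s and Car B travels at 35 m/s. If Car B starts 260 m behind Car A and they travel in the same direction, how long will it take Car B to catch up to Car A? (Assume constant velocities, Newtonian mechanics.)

Relative speed: v_rel = 35 - 5 = 30 m/s
Time to catch: t = d₀/v_rel = 260/30 = 8.67 s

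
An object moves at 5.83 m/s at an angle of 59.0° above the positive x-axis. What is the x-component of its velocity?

vₓ = v cos(θ) = 5.83 × cos(59.0°) = 3.0 m/s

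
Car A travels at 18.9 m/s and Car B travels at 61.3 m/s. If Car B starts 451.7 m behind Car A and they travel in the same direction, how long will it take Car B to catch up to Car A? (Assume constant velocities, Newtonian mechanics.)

Relative speed: v_rel = 61.3 - 18.9 = 42.4 m/s
Time to catch: t = d₀/v_rel = 451.7/42.4 = 10.65 s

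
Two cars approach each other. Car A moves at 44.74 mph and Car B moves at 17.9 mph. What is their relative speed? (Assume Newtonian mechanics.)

v_rel = v_A + v_B = 44.74 + 17.9 = 62.64 mph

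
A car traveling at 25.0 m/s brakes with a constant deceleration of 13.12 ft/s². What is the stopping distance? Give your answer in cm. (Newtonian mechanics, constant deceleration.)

a = 13.12 ft/s² × 0.3048 = 3.998976 m/s²
d = v₀² / (2a) = 25.0² / (2 × 3.998976) = 625.0 / 7.997952 = 78.14501 m
d = 78.14501 m / 0.01 = 7815 cm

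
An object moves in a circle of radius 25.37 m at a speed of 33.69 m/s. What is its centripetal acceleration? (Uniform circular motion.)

a_c = v²/r = 33.69²/25.37 = 1135.0161/25.37 = 44.74 m/s²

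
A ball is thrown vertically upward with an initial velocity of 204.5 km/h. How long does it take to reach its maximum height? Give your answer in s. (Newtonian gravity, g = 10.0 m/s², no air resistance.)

v₀ = 204.5 km/h × 0.2777777777777778 = 56.8056 m/s
t_up = v₀ / g = 56.8056 / 10.0 = 5.681 s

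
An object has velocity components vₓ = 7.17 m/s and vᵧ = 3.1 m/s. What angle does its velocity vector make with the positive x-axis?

θ = arctan(vᵧ/vₓ) = arctan(3.1/7.17) = 23.38°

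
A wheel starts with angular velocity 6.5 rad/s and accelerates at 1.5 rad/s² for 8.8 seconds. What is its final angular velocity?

ω = ω₀ + αt = 6.5 + 1.5 × 8.8 = 19.7 rad/s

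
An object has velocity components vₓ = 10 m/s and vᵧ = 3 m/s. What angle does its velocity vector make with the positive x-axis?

θ = arctan(vᵧ/vₓ) = arctan(3/10) = 16.7°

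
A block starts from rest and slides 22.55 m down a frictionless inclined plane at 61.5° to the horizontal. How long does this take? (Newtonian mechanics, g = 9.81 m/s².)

a = g sin(θ) = 9.81 × sin(61.5°) = 8.6212 m/s²
t = √(2d/a) = √(2 × 22.55 / 8.6212) = 2.29 s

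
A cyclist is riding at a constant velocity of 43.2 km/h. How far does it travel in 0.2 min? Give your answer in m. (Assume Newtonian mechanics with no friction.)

v = 43.2 km/h × 0.2777777777777778 = 12.0 m/s
t = 0.2 min × 60.0 = 12.0 s
d = v × t = 12.0 × 12.0 = 144.0 m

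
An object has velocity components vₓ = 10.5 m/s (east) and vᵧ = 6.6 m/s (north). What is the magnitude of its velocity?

|v| = √(vₓ² + vᵧ²) = √(10.5² + 6.6²) = √(153.81) = 12.4 m/s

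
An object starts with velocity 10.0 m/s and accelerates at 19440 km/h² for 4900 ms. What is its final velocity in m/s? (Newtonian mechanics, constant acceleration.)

a = 19440 km/h² × 7.716049382716049e-05 = 1.5 m/s²
t = 4900 ms × 0.001 = 4.9 s
v = v₀ + a × t = 10.0 + 1.5 × 4.9 = 17.35 m/s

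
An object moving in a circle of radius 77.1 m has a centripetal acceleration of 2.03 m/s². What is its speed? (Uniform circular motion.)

v = √(a_c × r) = √(2.03 × 77.1) = 12.51 m/s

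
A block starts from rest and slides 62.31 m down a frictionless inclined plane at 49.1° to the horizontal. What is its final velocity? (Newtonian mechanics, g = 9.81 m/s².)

a = g sin(θ) = 9.81 × sin(49.1°) = 7.4149 m/s²
v = √(2ad) = √(2 × 7.4149 × 62.31) = 30.4 m/s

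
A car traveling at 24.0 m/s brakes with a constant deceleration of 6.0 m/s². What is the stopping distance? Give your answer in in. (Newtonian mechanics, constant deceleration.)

d = v₀² / (2a) = 24.0² / (2 × 6.0) = 576.0 / 12.0 = 48.0 m
d = 48.0 m / 0.0254 = 1890 in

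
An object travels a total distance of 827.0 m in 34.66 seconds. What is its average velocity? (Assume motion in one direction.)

v_avg = Δd / Δt = 827.0 / 34.66 = 23.86 m/s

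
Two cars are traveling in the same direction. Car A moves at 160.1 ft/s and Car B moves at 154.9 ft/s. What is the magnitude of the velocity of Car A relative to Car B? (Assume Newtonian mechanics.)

v_rel = |v_A - v_B| = |160.1 - 154.9| = 5.2 ft/s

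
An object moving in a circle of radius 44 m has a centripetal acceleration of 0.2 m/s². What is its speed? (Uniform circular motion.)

v = √(a_c × r) = √(0.2 × 44) = 2.97 m/s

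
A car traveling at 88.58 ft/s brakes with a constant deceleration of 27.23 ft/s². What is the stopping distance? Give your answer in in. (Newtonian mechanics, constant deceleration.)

v₀ = 88.58 ft/s × 0.3048 = 26.9992 m/s
a = 27.23 ft/s² × 0.3048 = 8.2997 m/s²
d = v₀² / (2a) = 26.9992² / (2 × 8.2997) = 728.957 / 16.5994 = 43.9147 m
d = 43.9147 m / 0.0254 = 1729 in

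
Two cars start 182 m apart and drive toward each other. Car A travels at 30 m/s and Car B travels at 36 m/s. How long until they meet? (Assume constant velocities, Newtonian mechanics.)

Combined speed: v_combined = 30 + 36 = 66 m/s
Time to meet: t = d/v_combined = 182/66 = 2.76 s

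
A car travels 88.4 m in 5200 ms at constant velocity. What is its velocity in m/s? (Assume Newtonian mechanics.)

t = 5200 ms × 0.001 = 5.2 s
v = d / t = 88.4 / 5.2 = 17.0 m/s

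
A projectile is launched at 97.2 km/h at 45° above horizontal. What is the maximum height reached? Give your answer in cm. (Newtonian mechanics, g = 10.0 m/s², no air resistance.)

v₀ = 97.2 km/h × 0.2777777777777778 = 27.0 m/s
H = v₀² × sin²(θ) / (2g) = 27.0² × sin(45°)² / (2 × 10.0) = 729.0 × 0.5 / 20.0 = 18.225 m
H = 18.225 m / 0.01 = 1822 cm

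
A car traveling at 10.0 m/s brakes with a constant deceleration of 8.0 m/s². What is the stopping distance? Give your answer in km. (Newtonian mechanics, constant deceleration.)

d = v₀² / (2a) = 10.0² / (2 × 8.0) = 100.0 / 16.0 = 6.25 m
d = 6.25 m / 1000.0 = 0.00625 km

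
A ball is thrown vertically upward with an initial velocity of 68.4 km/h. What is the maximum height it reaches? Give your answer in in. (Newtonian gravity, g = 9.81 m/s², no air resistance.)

v₀ = 68.4 km/h × 0.2777777777777778 = 19.0 m/s
h_max = v₀² / (2g) = 19.0² / (2 × 9.81) = 361.0 / 19.62 = 18.3996 m
h_max = 18.3996 m / 0.0254 = 724.4 in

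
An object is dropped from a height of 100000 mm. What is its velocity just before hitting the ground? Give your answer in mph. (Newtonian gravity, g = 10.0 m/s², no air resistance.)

h = 100000 mm × 0.001 = 100.0 m
v = √(2gh) = √(2 × 10.0 × 100.0) = 44.7214 m/s
v = 44.7214 m/s / 0.44704 = 100.0 mph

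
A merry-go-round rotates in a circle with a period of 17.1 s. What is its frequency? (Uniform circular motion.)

f = 1/T = 1/17.1 = 0.0585 Hz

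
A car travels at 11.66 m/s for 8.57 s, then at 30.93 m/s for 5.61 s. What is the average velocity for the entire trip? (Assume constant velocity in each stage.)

d₁ = v₁t₁ = 11.66 × 8.57 = 99.9262 m
d₂ = v₂t₂ = 30.93 × 5.61 = 173.5173 m
d_total = 273.4435 m, t_total = 14.18 s
v_avg = d_total/t_total = 273.4435/14.18 = 19.28 m/s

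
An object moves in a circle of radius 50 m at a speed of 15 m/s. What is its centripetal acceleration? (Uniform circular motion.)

a_c = v²/r = 15²/50 = 225/50 = 4.5 m/s²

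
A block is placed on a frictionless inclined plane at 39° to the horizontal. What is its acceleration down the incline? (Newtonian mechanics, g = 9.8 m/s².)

a = g sin(θ) = 9.8 × sin(39°) = 9.8 × 0.6293 = 6.17 m/s²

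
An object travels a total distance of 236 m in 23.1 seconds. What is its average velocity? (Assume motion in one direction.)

v_avg = Δd / Δt = 236 / 23.1 = 10.22 m/s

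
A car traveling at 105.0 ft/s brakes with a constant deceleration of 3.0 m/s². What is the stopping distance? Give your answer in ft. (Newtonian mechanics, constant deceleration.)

v₀ = 105.0 ft/s × 0.3048 = 32.004 m/s
d = v₀² / (2a) = 32.004² / (2 × 3.0) = 1024.26 / 6.0 = 170.71 m
d = 170.71 m / 0.3048 = 560.1 ft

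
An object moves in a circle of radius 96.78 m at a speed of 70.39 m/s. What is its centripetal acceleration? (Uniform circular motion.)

a_c = v²/r = 70.39²/96.78 = 4954.7521/96.78 = 51.2 m/s²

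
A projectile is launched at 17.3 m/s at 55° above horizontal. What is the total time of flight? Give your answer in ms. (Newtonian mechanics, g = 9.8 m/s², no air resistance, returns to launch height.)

T = 2 × v₀ × sin(θ) / g = 2 × 17.3 × sin(55°) / 9.8 = 2 × 17.3 × 0.819152 / 9.8 = 2.89211 s
T = 2.89211 s / 0.001 = 2892 ms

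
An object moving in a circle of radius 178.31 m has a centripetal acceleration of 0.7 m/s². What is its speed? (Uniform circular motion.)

v = √(a_c × r) = √(0.7 × 178.31) = 11.17 m/s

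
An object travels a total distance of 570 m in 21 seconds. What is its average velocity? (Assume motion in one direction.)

v_avg = Δd / Δt = 570 / 21 = 27.14 m/s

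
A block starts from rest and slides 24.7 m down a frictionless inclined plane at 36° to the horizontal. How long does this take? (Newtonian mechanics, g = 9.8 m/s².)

a = g sin(θ) = 9.8 × sin(36°) = 5.7603 m/s²
t = √(2d/a) = √(2 × 24.7 / 5.7603) = 2.93 s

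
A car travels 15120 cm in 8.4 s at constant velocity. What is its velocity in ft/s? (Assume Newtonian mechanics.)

d = 15120 cm × 0.01 = 151.2 m
v = d / t = 151.2 / 8.4 = 18.0 m/s
v = 18.0 m/s / 0.3048 = 59.06 ft/s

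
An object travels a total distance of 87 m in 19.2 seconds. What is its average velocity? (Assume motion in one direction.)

v_avg = Δd / Δt = 87 / 19.2 = 4.53 m/s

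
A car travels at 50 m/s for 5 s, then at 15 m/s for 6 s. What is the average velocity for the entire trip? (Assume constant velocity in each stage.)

d₁ = v₁t₁ = 50 × 5 = 250 m
d₂ = v₂t₂ = 15 × 6 = 90 m
d_total = 340 m, t_total = 11 s
v_avg = d_total/t_total = 340/11 = 30.91 m/s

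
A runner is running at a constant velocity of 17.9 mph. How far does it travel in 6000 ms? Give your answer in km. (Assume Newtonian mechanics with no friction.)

v = 17.9 mph × 0.44704 = 8.00202 m/s
t = 6000 ms × 0.001 = 6.0 s
d = v × t = 8.00202 × 6.0 = 48.0121 m
d = 48.0121 m / 1000.0 = 0.04801 km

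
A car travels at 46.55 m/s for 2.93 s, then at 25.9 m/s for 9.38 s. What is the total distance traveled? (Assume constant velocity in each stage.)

d₁ = v₁t₁ = 46.55 × 2.93 = 136.3915 m
d₂ = v₂t₂ = 25.9 × 9.38 = 242.942 m
d_total = 136.3915 + 242.942 = 379.33 m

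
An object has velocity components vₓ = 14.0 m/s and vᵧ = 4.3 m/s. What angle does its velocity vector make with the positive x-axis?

θ = arctan(vᵧ/vₓ) = arctan(4.3/14.0) = 17.07°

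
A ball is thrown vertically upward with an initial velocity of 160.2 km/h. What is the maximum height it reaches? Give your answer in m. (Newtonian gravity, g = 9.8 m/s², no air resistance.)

v₀ = 160.2 km/h × 0.2777777777777778 = 44.5 m/s
h_max = v₀² / (2g) = 44.5² / (2 × 9.8) = 1980.25 / 19.6 = 101.0 m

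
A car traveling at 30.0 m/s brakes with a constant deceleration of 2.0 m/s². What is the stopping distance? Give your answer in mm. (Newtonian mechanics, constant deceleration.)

d = v₀² / (2a) = 30.0² / (2 × 2.0) = 900.0 / 4.0 = 225.0 m
d = 225.0 m / 0.001 = 225000 mm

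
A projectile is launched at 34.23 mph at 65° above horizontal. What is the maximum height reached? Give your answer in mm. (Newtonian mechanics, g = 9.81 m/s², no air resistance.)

v₀ = 34.23 mph × 0.44704 = 15.3022 m/s
H = v₀² × sin²(θ) / (2g) = 15.3022² × sin(65°)² / (2 × 9.81) = 234.157 × 0.821394 / 19.62 = 9.80302 m
H = 9.80302 m / 0.001 = 9803 mm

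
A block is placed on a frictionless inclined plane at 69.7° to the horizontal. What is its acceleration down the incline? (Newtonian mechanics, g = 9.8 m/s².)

a = g sin(θ) = 9.8 × sin(69.7°) = 9.8 × 0.9379 = 9.19 m/s²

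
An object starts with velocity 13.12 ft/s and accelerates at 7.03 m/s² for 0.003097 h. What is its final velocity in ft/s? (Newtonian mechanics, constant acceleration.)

v₀ = 13.12 ft/s × 0.3048 = 3.99898 m/s
t = 0.003097 h × 3600.0 = 11.1492 s
v = v₀ + a × t = 3.99898 + 7.03 × 11.1492 = 82.3779 m/s
v = 82.3779 m/s / 0.3048 = 270.3 ft/s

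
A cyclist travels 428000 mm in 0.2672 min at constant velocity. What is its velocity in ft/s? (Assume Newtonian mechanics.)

d = 428000 mm × 0.001 = 428.0 m
t = 0.2672 min × 60.0 = 16.032 s
v = d / t = 428.0 / 16.032 = 26.6966 m/s
v = 26.6966 m/s / 0.3048 = 87.59 ft/s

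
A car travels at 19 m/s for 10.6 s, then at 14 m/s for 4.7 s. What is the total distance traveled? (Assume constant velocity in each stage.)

d₁ = v₁t₁ = 19 × 10.6 = 201.4 m
d₂ = v₂t₂ = 14 × 4.7 = 65.8 m
d_total = 201.4 + 65.8 = 267.2 m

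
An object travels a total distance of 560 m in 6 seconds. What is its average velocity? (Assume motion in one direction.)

v_avg = Δd / Δt = 560 / 6 = 93.33 m/s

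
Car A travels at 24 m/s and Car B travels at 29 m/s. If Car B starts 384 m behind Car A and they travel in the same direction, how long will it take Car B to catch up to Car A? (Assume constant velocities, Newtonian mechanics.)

Relative speed: v_rel = 29 - 24 = 5 m/s
Time to catch: t = d₀/v_rel = 384/5 = 76.8 s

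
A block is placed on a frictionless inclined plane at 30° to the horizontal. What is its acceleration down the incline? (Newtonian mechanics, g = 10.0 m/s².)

a = g sin(θ) = 10.0 × sin(30°) = 10.0 × 0.5 = 5.0 m/s²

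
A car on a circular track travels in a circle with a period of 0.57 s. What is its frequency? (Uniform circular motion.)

f = 1/T = 1/0.57 = 1.7544 Hz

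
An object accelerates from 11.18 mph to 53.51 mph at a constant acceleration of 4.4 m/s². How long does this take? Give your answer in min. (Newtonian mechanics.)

v₀ = 11.18 mph × 0.44704 = 4.99791 m/s
v = 53.51 mph × 0.44704 = 23.9211 m/s
t = (v - v₀) / a = (23.9211 - 4.99791) / 4.4 = 4.30072 s
t = 4.30072 s / 60.0 = 0.07168 min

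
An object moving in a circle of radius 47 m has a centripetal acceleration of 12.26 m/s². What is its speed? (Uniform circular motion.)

v = √(a_c × r) = √(12.26 × 47) = 24.0 m/s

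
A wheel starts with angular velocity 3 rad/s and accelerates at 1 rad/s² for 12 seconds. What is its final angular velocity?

ω = ω₀ + αt = 3 + 1 × 12 = 15 rad/s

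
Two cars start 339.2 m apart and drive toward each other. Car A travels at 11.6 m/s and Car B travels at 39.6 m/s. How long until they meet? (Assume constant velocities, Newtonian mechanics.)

Combined speed: v_combined = 11.6 + 39.6 = 51.2 m/s
Time to meet: t = d/v_combined = 339.2/51.2 = 6.62 s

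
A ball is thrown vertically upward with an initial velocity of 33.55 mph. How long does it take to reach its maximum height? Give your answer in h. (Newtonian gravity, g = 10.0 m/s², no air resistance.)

v₀ = 33.55 mph × 0.44704 = 14.9982 m/s
t_up = v₀ / g = 14.9982 / 10.0 = 1.49982 s
t_up = 1.49982 s / 3600.0 = 0.0004166 h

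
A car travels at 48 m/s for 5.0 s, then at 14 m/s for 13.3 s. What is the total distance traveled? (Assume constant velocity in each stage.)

d₁ = v₁t₁ = 48 × 5.0 = 240.0 m
d₂ = v₂t₂ = 14 × 13.3 = 186.2 m
d_total = 240.0 + 186.2 = 426.2 m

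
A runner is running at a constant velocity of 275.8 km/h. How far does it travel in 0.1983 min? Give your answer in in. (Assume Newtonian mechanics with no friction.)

v = 275.8 km/h × 0.2777777777777778 = 76.6111 m/s
t = 0.1983 min × 60.0 = 11.898 s
d = v × t = 76.6111 × 11.898 = 911.519 m
d = 911.519 m / 0.0254 = 35890 in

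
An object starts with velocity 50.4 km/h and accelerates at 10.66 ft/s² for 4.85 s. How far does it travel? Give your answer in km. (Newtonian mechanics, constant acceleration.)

v₀ = 50.4 km/h × 0.2777777777777778 = 14.0 m/s
a = 10.66 ft/s² × 0.3048 = 3.24917 m/s²
d = v₀ × t + ½ × a × t² = 14.0 × 4.85 + 0.5 × 3.24917 × 4.85² = 106.114 m
d = 106.114 m / 1000.0 = 0.1061 km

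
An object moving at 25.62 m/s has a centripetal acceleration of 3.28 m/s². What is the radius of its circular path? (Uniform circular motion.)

r = v²/a_c = 25.62²/3.28 = 200.12 m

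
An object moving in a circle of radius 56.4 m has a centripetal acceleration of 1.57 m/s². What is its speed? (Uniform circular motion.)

v = √(a_c × r) = √(1.57 × 56.4) = 9.41 m/s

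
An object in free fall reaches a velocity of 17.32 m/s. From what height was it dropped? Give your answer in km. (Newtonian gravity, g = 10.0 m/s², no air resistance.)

h = v² / (2g) = 17.32² / (2 × 10.0) = 14.9991 m
h = 14.9991 m / 1000.0 = 0.015 km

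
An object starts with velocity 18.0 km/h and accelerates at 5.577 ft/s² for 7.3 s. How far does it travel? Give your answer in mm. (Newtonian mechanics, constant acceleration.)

v₀ = 18.0 km/h × 0.2777777777777778 = 5.0 m/s
a = 5.577 ft/s² × 0.3048 = 1.69987 m/s²
d = v₀ × t + ½ × a × t² = 5.0 × 7.3 + 0.5 × 1.69987 × 7.3² = 81.793 m
d = 81.793 m / 0.001 = 81790 mm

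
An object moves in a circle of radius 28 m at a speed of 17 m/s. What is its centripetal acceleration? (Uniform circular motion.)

a_c = v²/r = 17²/28 = 289/28 = 10.32 m/s²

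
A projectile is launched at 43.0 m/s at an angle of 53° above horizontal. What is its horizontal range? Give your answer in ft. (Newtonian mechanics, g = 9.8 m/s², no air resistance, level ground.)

R = v₀² × sin(2θ) / g = 43.0² × sin(2 × 53°) / 9.8 = 1849.0 × 0.961262 / 9.8 = 181.365 m
R = 181.365 m / 0.3048 = 595.0 ft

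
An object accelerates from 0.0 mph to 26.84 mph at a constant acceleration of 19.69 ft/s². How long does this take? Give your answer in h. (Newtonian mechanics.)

v₀ = 0.0 mph × 0.44704 = 0.0 m/s
v = 26.84 mph × 0.44704 = 11.99855 m/s
a = 19.69 ft/s² × 0.3048 = 6.001512 m/s²
t = (v - v₀) / a = (11.99855 - 0.0) / 6.001512 = 1.999255 s
t = 1.999255 s / 3600.0 = 0.0005553 h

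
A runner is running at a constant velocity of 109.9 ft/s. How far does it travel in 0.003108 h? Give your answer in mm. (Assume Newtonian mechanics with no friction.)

v = 109.9 ft/s × 0.3048 = 33.4975 m/s
t = 0.003108 h × 3600.0 = 11.1888 s
d = v × t = 33.4975 × 11.1888 = 374.797 m
d = 374.797 m / 0.001 = 374800 mm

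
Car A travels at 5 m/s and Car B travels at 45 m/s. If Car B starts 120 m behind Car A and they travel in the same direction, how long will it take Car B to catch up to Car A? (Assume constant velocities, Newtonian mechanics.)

Relative speed: v_rel = 45 - 5 = 40 m/s
Time to catch: t = d₀/v_rel = 120/40 = 3.0 s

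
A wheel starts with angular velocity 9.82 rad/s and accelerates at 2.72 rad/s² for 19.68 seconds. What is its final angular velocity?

ω = ω₀ + αt = 9.82 + 2.72 × 19.68 = 63.35 rad/s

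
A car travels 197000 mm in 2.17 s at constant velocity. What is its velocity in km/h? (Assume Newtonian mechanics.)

d = 197000 mm × 0.001 = 197.0 m
v = d / t = 197.0 / 2.17 = 90.7834 m/s
v = 90.7834 m/s / 0.2777777777777778 = 326.8 km/h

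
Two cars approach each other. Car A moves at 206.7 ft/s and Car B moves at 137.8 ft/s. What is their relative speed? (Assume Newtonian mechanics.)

v_rel = v_A + v_B = 206.7 + 137.8 = 344.5 ft/s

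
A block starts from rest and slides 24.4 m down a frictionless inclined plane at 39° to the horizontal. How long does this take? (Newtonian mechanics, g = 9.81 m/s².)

a = g sin(θ) = 9.81 × sin(39°) = 6.1736 m/s²
t = √(2d/a) = √(2 × 24.4 / 6.1736) = 2.81 s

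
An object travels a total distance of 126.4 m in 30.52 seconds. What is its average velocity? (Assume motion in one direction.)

v_avg = Δd / Δt = 126.4 / 30.52 = 4.14 m/s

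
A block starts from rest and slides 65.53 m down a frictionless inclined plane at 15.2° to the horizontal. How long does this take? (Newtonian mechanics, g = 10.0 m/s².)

a = g sin(θ) = 10.0 × sin(15.2°) = 2.6219 m/s²
t = √(2d/a) = √(2 × 65.53 / 2.6219) = 7.07 s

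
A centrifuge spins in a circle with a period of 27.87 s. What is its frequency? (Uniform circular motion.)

f = 1/T = 1/27.87 = 0.0359 Hz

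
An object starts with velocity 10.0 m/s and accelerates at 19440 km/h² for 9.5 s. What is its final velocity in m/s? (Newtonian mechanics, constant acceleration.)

a = 19440 km/h² × 7.716049382716049e-05 = 1.5 m/s²
v = v₀ + a × t = 10.0 + 1.5 × 9.5 = 24.25 m/s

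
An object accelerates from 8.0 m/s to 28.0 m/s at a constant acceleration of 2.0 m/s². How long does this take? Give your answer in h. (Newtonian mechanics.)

t = (v - v₀) / a = (28.0 - 8.0) / 2.0 = 10.0 s
t = 10.0 s / 3600.0 = 0.002778 h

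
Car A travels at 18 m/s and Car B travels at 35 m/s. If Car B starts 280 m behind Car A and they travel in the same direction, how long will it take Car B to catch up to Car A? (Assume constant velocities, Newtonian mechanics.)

Relative speed: v_rel = 35 - 18 = 17 m/s
Time to catch: t = d₀/v_rel = 280/17 = 16.47 s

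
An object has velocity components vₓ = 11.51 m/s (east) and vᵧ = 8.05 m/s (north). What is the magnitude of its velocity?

|v| = √(vₓ² + vᵧ²) = √(11.51² + 8.05²) = √(197.2826) = 14.05 m/s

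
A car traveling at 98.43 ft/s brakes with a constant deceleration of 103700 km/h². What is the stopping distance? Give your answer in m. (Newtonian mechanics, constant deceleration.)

v₀ = 98.43 ft/s × 0.3048 = 30.0015 m/s
a = 103700 km/h² × 7.716049382716049e-05 = 8.00154 m/s²
d = v₀² / (2a) = 30.0015² / (2 × 8.00154) = 900.09 / 16.0031 = 56.24 m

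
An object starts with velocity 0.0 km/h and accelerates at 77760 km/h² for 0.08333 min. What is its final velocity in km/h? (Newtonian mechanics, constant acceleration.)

v₀ = 0.0 km/h × 0.2777777777777778 = 0.0 m/s
a = 77760 km/h² × 7.716049382716049e-05 = 6.0 m/s²
t = 0.08333 min × 60.0 = 4.9998 s
v = v₀ + a × t = 0.0 + 6.0 × 4.9998 = 29.9988 m/s
v = 29.9988 m/s / 0.2777777777777778 = 108.0 km/h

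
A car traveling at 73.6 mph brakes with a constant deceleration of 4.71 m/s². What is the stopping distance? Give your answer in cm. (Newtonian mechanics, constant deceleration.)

v₀ = 73.6 mph × 0.44704 = 32.9021 m/s
d = v₀² / (2a) = 32.9021² / (2 × 4.71) = 1082.55 / 9.42 = 114.92 m
d = 114.92 m / 0.01 = 11490 cm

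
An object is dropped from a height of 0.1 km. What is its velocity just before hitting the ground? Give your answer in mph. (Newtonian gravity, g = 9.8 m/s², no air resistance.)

h = 0.1 km × 1000.0 = 100.0 m
v = √(2gh) = √(2 × 9.8 × 100.0) = 44.2719 m/s
v = 44.2719 m/s / 0.44704 = 99.03 mph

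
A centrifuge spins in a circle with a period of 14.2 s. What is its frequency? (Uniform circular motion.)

f = 1/T = 1/14.2 = 0.0704 Hz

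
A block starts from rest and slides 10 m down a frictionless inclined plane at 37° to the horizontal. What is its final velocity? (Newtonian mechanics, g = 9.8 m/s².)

a = g sin(θ) = 9.8 × sin(37°) = 5.8978 m/s²
v = √(2ad) = √(2 × 5.8978 × 10) = 10.86 m/s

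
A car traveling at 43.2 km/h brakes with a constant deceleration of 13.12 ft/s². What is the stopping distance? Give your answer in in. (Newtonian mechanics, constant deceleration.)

v₀ = 43.2 km/h × 0.2777777777777778 = 12.0 m/s
a = 13.12 ft/s² × 0.3048 = 3.99898 m/s²
d = v₀² / (2a) = 12.0² / (2 × 3.99898) = 144.0 / 7.99796 = 18.0046 m
d = 18.0046 m / 0.0254 = 708.8 in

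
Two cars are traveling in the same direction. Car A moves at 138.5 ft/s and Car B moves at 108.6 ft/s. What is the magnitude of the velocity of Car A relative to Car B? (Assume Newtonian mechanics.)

v_rel = |v_A - v_B| = |138.5 - 108.6| = 29.9 ft/s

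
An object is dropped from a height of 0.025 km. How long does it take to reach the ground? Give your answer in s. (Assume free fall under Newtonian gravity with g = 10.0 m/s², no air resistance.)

h = 0.025 km × 1000.0 = 25.0 m
t = √(2h/g) = √(2 × 25.0 / 10.0) = 2.236 s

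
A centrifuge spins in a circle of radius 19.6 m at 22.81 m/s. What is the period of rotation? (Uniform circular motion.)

T = 2πr/v = 2π×19.6/22.81 = 5.4 s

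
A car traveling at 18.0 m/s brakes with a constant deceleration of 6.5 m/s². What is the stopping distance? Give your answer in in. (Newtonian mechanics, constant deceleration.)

d = v₀² / (2a) = 18.0² / (2 × 6.5) = 324.0 / 13.0 = 24.9231 m
d = 24.9231 m / 0.0254 = 981.2 in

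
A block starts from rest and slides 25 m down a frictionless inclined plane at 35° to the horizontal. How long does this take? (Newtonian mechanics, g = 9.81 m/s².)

a = g sin(θ) = 9.81 × sin(35°) = 5.6268 m/s²
t = √(2d/a) = √(2 × 25 / 5.6268) = 2.98 s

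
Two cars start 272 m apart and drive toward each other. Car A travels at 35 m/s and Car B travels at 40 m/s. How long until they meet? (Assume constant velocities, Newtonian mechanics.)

Combined speed: v_combined = 35 + 40 = 75 m/s
Time to meet: t = d/v_combined = 272/75 = 3.63 s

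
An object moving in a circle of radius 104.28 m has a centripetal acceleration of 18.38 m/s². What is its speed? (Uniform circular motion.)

v = √(a_c × r) = √(18.38 × 104.28) = 43.78 m/s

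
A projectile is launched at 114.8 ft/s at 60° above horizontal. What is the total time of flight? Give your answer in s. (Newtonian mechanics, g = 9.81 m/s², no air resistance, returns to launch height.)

v₀ = 114.8 ft/s × 0.3048 = 34.991 m/s
T = 2 × v₀ × sin(θ) / g = 2 × 34.991 × sin(60°) / 9.81 = 2 × 34.991 × 0.866025 / 9.81 = 6.178 s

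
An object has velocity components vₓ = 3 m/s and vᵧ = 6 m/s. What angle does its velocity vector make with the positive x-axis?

θ = arctan(vᵧ/vₓ) = arctan(6/3) = 63.43°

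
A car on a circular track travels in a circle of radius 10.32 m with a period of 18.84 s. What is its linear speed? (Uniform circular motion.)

v = 2πr/T = 2π×10.32/18.84 = 3.44 m/s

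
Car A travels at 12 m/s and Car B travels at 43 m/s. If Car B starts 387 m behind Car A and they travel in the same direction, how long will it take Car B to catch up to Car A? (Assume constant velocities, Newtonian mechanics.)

Relative speed: v_rel = 43 - 12 = 31 m/s
Time to catch: t = d₀/v_rel = 387/31 = 12.48 s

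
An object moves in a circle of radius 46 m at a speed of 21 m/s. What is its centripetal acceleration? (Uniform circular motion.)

a_c = v²/r = 21²/46 = 441/46 = 9.59 m/s²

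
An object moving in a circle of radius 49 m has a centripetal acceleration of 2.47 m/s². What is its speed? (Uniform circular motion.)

v = √(a_c × r) = √(2.47 × 49) = 11.0 m/s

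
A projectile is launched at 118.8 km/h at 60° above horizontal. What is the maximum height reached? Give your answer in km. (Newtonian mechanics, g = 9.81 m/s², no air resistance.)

v₀ = 118.8 km/h × 0.2777777777777778 = 33.0 m/s
H = v₀² × sin²(θ) / (2g) = 33.0² × sin(60°)² / (2 × 9.81) = 1089.0 × 0.75 / 19.62 = 41.6284 m
H = 41.6284 m / 1000.0 = 0.04163 km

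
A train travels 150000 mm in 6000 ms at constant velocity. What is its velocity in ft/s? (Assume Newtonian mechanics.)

d = 150000 mm × 0.001 = 150.0 m
t = 6000 ms × 0.001 = 6.0 s
v = d / t = 150.0 / 6.0 = 25.0 m/s
v = 25.0 m/s / 0.3048 = 82.02 ft/s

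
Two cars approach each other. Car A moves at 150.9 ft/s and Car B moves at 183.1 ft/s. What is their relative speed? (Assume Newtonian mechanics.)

v_rel = v_A + v_B = 150.9 + 183.1 = 334.0 ft/s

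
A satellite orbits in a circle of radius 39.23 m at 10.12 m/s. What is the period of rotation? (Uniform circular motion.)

T = 2πr/v = 2π×39.23/10.12 = 24.36 s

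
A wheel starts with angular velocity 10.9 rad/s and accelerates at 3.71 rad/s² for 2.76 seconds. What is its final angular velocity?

ω = ω₀ + αt = 10.9 + 3.71 × 2.76 = 21.14 rad/s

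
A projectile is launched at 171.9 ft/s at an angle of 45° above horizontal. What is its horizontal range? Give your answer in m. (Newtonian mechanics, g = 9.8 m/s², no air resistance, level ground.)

v₀ = 171.9 ft/s × 0.3048 = 52.3951 m/s
R = v₀² × sin(2θ) / g = 52.3951² × sin(2 × 45°) / 9.8 = 2745.25 × 1.0 / 9.8 = 280.1 m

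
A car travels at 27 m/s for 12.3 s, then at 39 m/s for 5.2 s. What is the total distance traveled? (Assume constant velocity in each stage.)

d₁ = v₁t₁ = 27 × 12.3 = 332.1 m
d₂ = v₂t₂ = 39 × 5.2 = 202.8 m
d_total = 332.1 + 202.8 = 534.9 m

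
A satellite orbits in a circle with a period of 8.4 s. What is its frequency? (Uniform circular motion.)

f = 1/T = 1/8.4 = 0.119 Hz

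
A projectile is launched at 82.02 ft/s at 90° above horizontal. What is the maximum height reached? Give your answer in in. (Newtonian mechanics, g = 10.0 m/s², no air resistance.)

v₀ = 82.02 ft/s × 0.3048 = 24.9997 m/s
H = v₀² × sin²(θ) / (2g) = 24.9997² × sin(90°)² / (2 × 10.0) = 624.985 × 1.0 / 20.0 = 31.2492 m
H = 31.2492 m / 0.0254 = 1230 in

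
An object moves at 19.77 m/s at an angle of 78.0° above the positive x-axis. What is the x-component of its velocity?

vₓ = v cos(θ) = 19.77 × cos(78.0°) = 4.11 m/s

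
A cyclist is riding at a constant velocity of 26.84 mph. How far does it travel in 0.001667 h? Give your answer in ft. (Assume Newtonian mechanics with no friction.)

v = 26.84 mph × 0.44704 = 11.9986 m/s
t = 0.001667 h × 3600.0 = 6.0012 s
d = v × t = 11.9986 × 6.0012 = 72.006 m
d = 72.006 m / 0.3048 = 236.2 ft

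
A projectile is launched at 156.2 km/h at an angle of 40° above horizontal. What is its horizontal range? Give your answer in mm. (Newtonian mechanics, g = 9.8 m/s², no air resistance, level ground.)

v₀ = 156.2 km/h × 0.2777777777777778 = 43.3889 m/s
R = v₀² × sin(2θ) / g = 43.3889² × sin(2 × 40°) / 9.8 = 1882.6 × 0.984808 / 9.8 = 189.184 m
R = 189.184 m / 0.001 = 189200 mm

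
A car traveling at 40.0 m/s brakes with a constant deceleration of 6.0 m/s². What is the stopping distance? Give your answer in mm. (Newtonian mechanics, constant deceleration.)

d = v₀² / (2a) = 40.0² / (2 × 6.0) = 1600.0 / 12.0 = 133.333 m
d = 133.333 m / 0.001 = 133300 mm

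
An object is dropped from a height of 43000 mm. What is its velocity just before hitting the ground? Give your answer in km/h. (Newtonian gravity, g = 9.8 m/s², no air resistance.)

h = 43000 mm × 0.001 = 43.0 m
v = √(2gh) = √(2 × 9.8 × 43.0) = 29.031 m/s
v = 29.031 m/s / 0.2777777777777778 = 104.5 km/h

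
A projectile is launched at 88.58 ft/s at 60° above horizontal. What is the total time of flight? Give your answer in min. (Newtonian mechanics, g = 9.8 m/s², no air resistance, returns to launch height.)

v₀ = 88.58 ft/s × 0.3048 = 26.9992 m/s
T = 2 × v₀ × sin(θ) / g = 2 × 26.9992 × sin(60°) / 9.8 = 2 × 26.9992 × 0.866025 / 9.8 = 4.77183 s
T = 4.77183 s / 60.0 = 0.07953 min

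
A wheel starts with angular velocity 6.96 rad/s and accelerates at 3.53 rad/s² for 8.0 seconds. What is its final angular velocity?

ω = ω₀ + αt = 6.96 + 3.53 × 8.0 = 35.2 rad/s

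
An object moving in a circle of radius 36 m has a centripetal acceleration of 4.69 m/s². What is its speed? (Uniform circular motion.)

v = √(a_c × r) = √(4.69 × 36) = 12.99 m/s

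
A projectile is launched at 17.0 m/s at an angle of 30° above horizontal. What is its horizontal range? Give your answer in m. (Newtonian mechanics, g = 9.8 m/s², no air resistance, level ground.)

R = v₀² × sin(2θ) / g = 17.0² × sin(2 × 30°) / 9.8 = 289.0 × 0.866025 / 9.8 = 25.54 m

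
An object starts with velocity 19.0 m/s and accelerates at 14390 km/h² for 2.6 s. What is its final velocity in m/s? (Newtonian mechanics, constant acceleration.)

a = 14390 km/h² × 7.716049382716049e-05 = 1.11034 m/s²
v = v₀ + a × t = 19.0 + 1.11034 × 2.6 = 21.89 m/s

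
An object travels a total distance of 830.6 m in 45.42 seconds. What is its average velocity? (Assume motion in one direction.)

v_avg = Δd / Δt = 830.6 / 45.42 = 18.29 m/s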